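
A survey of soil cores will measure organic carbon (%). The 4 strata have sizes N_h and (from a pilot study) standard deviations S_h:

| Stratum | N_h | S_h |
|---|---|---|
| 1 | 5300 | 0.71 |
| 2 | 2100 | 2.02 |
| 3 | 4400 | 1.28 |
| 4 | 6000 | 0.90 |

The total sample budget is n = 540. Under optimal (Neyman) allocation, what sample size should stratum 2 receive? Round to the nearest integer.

120

Neyman allocation: n_h = n · N_h S_h / Σ N_i S_i, with n = 540.
  stratum 1: N_h·S_h = 5300·0.71 = 3763.00
  stratum 2: N_h·S_h = 2100·2.02 = 4242.00
  stratum 3: N_h·S_h = 4400·1.28 = 5632.00
  stratum 4: N_h·S_h = 6000·0.90 = 5400.00
Σ N_h S_h = 19037.00
n for stratum 2 = 540·4242.00/19037.00 = 120.328 → 120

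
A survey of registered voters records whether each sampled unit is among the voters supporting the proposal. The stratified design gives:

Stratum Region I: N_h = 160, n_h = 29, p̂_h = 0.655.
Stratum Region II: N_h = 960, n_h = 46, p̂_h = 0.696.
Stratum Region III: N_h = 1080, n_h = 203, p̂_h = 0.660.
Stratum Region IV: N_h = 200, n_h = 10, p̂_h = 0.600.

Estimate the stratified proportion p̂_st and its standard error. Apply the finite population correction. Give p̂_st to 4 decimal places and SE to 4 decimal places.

p̂_st ≈ 0.6691, SE ≈ 0.0332

N = 2400; stratum weights W_h = N_h/N.
p̂_st = Σ W_h p̂_h = (160·0.655 + 960·0.696 + 1080·0.660 + 200·0.600)/2400 = 0.66907
V̂(p̂_st) = Σ W_h² (1 − n_h/N_h) p̂_h(1−p̂_h)/(n_h−1):
  stratum Region I: (160/2400)²·(1 − 29/160)·0.655·0.345/28 = 2.93678e-05
  stratum Region II: (960/2400)²·(1 − 46/960)·0.696·0.304/45 = 0.000716251
  stratum Region III: (1080/2400)²·(1 − 203/1080)·0.660·0.340/202 = 0.000182672
  stratum Region IV: (200/2400)²·(1 − 10/200)·0.600·0.400/9 = 0.000175926
V̂(p̂_st) = 0.00110422; SE = √V̂ = 0.0332298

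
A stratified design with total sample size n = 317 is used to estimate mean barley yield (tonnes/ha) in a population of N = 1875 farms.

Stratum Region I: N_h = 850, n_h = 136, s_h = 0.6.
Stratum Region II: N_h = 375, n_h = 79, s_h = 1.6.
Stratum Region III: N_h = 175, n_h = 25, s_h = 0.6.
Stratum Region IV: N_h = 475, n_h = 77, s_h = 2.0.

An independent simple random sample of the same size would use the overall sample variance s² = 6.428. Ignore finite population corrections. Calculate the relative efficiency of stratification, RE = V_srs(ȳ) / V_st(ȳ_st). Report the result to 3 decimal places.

RE ≈ 3.826

V̂(ȳ_st) = Σ W_h² s_h²/n_h, with W_h = N_h/N and N = 1875:
  stratum Region I: (850/1875)²·0.6²/136 = 0.000544
  stratum Region II: (375/1875)²·1.6²/79 = 0.0012962
  stratum Region III: (175/1875)²·0.6²/25 = 0.00012544
  stratum Region IV: (475/1875)²·2.0²/77 = 0.00333391
V_st = 0.00529955
V_srs = s²/n = 6.428/317 = 0.0202776
Relative efficiency = V_srs / V_st = 0.0202776/0.00529955 = 3.8263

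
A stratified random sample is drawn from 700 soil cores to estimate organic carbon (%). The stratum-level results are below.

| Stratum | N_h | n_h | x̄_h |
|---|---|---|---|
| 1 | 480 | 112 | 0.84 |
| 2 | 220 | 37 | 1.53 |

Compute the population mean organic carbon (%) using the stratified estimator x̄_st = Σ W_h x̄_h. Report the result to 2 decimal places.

x̄_st ≈ 1.06

N = Σ N_h = 700. Stratum weights W_h = N_h/N.
x̄_st = (480·0.84 + 220·1.53) / 700 = 1.0569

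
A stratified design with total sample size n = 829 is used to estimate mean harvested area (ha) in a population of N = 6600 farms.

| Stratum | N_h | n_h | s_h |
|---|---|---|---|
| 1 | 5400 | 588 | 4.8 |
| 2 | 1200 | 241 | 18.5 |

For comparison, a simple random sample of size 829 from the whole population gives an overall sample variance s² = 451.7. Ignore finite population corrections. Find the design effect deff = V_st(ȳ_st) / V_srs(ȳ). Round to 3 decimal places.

V̂(ȳ_st) = Σ W_h² s_h²/n_h, with W_h = N_h/N and N = 6600:
  stratum 1: (5400/6600)²·4.8²/588 = 0.0262304
  stratum 2: (1200/6600)²·18.5²/241 = 0.0469463
V_st = 0.0731767
V_srs = s²/n = 451.7/829 = 0.544873
deff = V_st / V_srs = 0.0731767/0.544873 = 0.1343

deff ≈ 0.134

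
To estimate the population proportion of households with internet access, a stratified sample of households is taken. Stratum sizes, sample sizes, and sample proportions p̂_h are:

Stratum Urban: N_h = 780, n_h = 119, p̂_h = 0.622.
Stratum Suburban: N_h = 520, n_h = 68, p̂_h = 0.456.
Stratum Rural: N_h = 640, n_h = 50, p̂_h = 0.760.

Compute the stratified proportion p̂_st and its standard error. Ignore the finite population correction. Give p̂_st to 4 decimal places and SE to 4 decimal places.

p̂_st ≈ 0.6230, SE ≈ 0.0315

N = 1940; stratum weights W_h = N_h/N.
p̂_st = Σ W_h p̂_h = (780·0.622 + 520·0.456 + 640·0.760)/1940 = 0.62303
V̂(p̂_st) = Σ W_h² p̂_h(1−p̂_h)/(n_h−1):
  stratum Urban: (780/1940)²·0.622·0.378/118 = 0.000322096
  stratum Suburban: (520/1940)²·0.456·0.544/67 = 0.000266006
  stratum Rural: (640/1940)²·0.760·0.240/49 = 0.000405121
V̂(p̂_st) = 0.000993224; SE = √V̂ = 0.0315155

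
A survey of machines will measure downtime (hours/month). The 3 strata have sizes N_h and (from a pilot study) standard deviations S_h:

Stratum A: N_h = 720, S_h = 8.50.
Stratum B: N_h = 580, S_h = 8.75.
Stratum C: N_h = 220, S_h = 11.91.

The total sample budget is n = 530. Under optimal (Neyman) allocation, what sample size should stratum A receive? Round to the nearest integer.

235

Neyman allocation: n_h = n · N_h S_h / Σ N_i S_i, with n = 530.
  stratum A: N_h·S_h = 720·8.50 = 6120.00
  stratum B: N_h·S_h = 580·8.75 = 5075.00
  stratum C: N_h·S_h = 220·11.91 = 2620.20
Σ N_h S_h = 13815.20
n for stratum A = 530·6120.00/13815.20 = 234.785 → 235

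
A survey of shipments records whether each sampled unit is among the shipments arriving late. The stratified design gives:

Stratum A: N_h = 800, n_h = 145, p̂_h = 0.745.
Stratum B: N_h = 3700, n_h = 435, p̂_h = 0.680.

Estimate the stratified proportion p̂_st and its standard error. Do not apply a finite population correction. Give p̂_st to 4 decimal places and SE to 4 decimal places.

N = 4500; stratum weights W_h = N_h/N.
p̂_st = Σ W_h p̂_h = (800·0.745 + 3700·0.680)/4500 = 0.69156
V̂(p̂_st) = Σ W_h² p̂_h(1−p̂_h)/(n_h−1):
  stratum A: (800/4500)²·0.745·0.255/144 = 4.16955e-05
  stratum B: (3700/4500)²·0.680·0.320/434 = 0.000338959
V̂(p̂_st) = 0.000380655; SE = √V̂ = 0.0195104

p̂_st ≈ 0.6916, SE ≈ 0.0195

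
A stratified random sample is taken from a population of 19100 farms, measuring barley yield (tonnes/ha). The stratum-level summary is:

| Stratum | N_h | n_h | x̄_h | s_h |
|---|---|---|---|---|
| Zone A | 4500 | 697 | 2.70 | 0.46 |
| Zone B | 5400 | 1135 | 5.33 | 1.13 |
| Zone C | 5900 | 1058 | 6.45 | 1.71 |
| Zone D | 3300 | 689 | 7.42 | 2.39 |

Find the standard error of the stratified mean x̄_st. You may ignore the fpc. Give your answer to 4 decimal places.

V̂(x̄_st) = Σ W_h² s_h²/n_h, with W_h = N_h/N and N = 19100:
  stratum Zone A: (4500/19100)²·0.46²/697 = 1.68516e-05
  stratum Zone B: (5400/19100)²·1.13²/1135 = 8.99253e-05
  stratum Zone C: (5900/19100)²·1.71²/1058 = 0.00026372
  stratum Zone D: (3300/19100)²·2.39²/689 = 0.000247479
V̂(x̄_st) = 0.000617976
SE(x̄_st) = √0.000617976 = 0.0248591

SE(x̄_st) ≈ 0.0249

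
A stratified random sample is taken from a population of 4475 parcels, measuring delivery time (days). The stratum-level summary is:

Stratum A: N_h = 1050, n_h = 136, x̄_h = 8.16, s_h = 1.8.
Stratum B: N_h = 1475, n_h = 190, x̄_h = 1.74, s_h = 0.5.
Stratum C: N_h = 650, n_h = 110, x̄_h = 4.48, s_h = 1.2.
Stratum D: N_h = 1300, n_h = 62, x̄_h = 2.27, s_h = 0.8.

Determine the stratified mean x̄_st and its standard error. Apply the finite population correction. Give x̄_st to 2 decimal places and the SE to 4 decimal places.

x̄_st = Σ W_h x̄_h = (1050·8.16 + 1475·1.74 + 650·4.48 + 1300·2.27)/4475 = 3.79832
V̂(x̄_st) = Σ W_h² (1 − n_h/N_h) s_h²/n_h, with W_h = N_h/N and N = 4475:
  stratum A: (1050/4475)²·(1 − 136/1050)·1.8²/136 = 0.00114171
  stratum B: (1475/4475)²·(1 − 190/1475)·0.5²/190 = 0.000124536
  stratum C: (650/4475)²·(1 − 110/650)·1.2²/110 = 0.000229451
  stratum D: (1300/4475)²·(1 − 62/1300)·0.8²/62 = 0.000829595
V̂(x̄_st) = 0.00232529
SE(x̄_st) = √0.00232529 = 0.0482213

x̄_st ≈ 3.80, SE ≈ 0.0482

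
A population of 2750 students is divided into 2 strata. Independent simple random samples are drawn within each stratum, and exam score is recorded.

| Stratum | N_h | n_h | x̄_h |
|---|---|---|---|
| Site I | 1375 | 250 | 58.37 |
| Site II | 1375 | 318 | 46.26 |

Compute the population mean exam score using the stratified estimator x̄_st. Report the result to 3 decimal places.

N = Σ N_h = 2750. Stratum weights W_h = N_h/N.
x̄_st = (1375·58.37 + 1375·46.26) / 2750 = 52.31500

x̄_st ≈ 52.315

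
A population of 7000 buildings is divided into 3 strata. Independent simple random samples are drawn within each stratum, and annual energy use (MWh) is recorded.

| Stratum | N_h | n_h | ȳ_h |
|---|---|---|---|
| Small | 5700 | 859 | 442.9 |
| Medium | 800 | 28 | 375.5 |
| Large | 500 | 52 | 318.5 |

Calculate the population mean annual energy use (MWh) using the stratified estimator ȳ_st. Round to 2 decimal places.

N = Σ N_h = 7000. Stratum weights W_h = N_h/N.
ȳ_st = (5700·442.9 + 800·375.5 + 500·318.5) / 7000 = 426.3114

ȳ_st ≈ 426.31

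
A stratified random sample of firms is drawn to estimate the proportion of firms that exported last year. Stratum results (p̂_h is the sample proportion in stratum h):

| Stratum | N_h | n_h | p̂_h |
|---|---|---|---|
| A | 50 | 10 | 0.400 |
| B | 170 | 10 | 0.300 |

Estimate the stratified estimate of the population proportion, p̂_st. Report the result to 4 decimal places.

N = 220; stratum weights W_h = N_h/N.
p̂_st = Σ W_h p̂_h = (50·0.400 + 170·0.300)/220 = 0.32273

p̂_st ≈ 0.3227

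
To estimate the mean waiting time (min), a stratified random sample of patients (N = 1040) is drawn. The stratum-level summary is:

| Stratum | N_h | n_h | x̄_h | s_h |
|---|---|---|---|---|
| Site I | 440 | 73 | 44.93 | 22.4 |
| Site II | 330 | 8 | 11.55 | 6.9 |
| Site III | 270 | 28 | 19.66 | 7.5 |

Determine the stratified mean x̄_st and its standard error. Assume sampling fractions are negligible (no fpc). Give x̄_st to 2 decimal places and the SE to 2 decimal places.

x̄_st ≈ 27.78, SE ≈ 1.40

x̄_st = Σ W_h x̄_h = (440·44.93 + 330·11.55 + 270·19.66)/1040 = 27.77779
V̂(x̄_st) = Σ W_h² s_h²/n_h, with W_h = N_h/N and N = 1040:
  stratum Site I: (440/1040)²·22.4²/73 = 1.2303
  stratum Site II: (330/1040)²·6.9²/8 = 0.599197
  stratum Site III: (270/1040)²·7.5²/28 = 0.135402
V̂(x̄_st) = 1.9649
SE(x̄_st) = √1.9649 = 1.40175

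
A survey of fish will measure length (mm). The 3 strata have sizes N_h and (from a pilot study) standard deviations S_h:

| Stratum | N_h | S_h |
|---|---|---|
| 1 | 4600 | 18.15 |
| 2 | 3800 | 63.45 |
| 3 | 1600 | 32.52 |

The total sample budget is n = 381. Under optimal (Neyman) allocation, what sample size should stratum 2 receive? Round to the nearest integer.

Neyman allocation: n_h = n · N_h S_h / Σ N_i S_i, with n = 381.
  stratum 1: N_h·S_h = 4600·18.15 = 83490.00
  stratum 2: N_h·S_h = 3800·63.45 = 241110.00
  stratum 3: N_h·S_h = 1600·32.52 = 52032.00
Σ N_h S_h = 376632.00
n for stratum 2 = 381·241110.00/376632.00 = 243.906 → 244

244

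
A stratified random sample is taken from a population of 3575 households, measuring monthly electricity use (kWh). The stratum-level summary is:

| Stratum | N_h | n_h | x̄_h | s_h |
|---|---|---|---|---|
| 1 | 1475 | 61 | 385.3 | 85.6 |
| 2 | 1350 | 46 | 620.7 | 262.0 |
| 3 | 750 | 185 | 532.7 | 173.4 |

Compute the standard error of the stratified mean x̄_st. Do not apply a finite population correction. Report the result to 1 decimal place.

SE(x̄_st) ≈ 15.5

V̂(x̄_st) = Σ W_h² s_h²/n_h, with W_h = N_h/N and N = 3575:
  stratum 1: (1475/3575)²·85.6²/61 = 20.4479
  stratum 2: (1350/3575)²·262.0²/46 = 212.794
  stratum 3: (750/3575)²·173.4²/185 = 7.15314
V̂(x̄_st) = 240.395
SE(x̄_st) = √240.395 = 15.5047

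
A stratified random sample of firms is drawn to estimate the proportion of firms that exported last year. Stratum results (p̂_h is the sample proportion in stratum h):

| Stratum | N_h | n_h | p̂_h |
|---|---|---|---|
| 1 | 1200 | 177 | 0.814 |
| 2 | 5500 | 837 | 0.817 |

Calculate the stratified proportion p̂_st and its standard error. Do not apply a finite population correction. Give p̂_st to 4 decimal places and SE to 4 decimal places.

p̂_st ≈ 0.8165, SE ≈ 0.0122

N = 6700; stratum weights W_h = N_h/N.
p̂_st = Σ W_h p̂_h = (1200·0.814 + 5500·0.817)/6700 = 0.81646
V̂(p̂_st) = Σ W_h² p̂_h(1−p̂_h)/(n_h−1):
  stratum 1: (1200/6700)²·0.814·0.186/176 = 2.75955e-05
  stratum 2: (5500/6700)²·0.817·0.183/836 = 0.000120515
V̂(p̂_st) = 0.000148111; SE = √V̂ = 0.0121701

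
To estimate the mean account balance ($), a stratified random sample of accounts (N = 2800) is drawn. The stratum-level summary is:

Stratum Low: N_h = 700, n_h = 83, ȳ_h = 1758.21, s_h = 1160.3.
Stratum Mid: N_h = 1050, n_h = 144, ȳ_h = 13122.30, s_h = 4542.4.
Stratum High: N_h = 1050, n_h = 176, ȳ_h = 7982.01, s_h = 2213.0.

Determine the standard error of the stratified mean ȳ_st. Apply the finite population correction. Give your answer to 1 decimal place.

SE(ȳ_st) ≈ 146.8

V̂(ȳ_st) = Σ W_h² (1 − n_h/N_h) s_h²/n_h, with W_h = N_h/N and N = 2800:
  stratum Low: (700/2800)²·(1 − 83/700)·1160.3²/83 = 893.572
  stratum Mid: (1050/2800)²·(1 − 144/1050)·4542.4²/144 = 17386.4
  stratum High: (1050/2800)²·(1 − 176/1050)·2213.0²/176 = 3257.13
V̂(ȳ_st) = 21537.1
SE(ȳ_st) = √21537.1 = 146.755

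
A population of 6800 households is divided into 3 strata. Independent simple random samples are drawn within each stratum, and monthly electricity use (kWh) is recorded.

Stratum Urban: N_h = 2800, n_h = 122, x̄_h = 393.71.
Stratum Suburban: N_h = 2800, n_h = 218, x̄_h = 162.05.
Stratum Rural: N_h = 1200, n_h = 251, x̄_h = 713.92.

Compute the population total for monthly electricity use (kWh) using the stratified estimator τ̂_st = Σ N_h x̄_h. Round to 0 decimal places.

τ̂_st ≈ 2412832

τ̂_st = Σ N_h x̄_h = 2800·393.71 + 2800·162.05 + 1200·713.92 = 2412832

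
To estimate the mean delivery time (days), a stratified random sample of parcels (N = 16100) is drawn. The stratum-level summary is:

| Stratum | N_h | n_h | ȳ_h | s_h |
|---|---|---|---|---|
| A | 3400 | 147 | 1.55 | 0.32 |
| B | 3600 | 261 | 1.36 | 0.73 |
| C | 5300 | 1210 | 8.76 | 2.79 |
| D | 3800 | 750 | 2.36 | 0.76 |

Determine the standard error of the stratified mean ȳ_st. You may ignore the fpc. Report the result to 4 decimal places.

SE(ȳ_st) ≈ 0.0295

V̂(ȳ_st) = Σ W_h² s_h²/n_h, with W_h = N_h/N and N = 16100:
  stratum A: (3400/16100)²·0.32²/147 = 3.10662e-05
  stratum B: (3600/16100)²·0.73²/261 = 0.000102084
  stratum C: (5300/16100)²·2.79²/1210 = 0.000697145
  stratum D: (3800/16100)²·0.76²/750 = 4.29024e-05
V̂(ȳ_st) = 0.000873198
SE(ȳ_st) = √0.000873198 = 0.0295499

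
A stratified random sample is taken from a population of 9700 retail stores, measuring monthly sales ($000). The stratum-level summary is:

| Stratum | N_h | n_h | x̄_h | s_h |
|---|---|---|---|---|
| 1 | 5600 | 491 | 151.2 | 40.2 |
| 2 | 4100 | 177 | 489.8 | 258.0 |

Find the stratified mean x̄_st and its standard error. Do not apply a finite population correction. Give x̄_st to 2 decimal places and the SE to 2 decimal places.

x̄_st = Σ W_h x̄_h = (5600·151.2 + 4100·489.8)/9700 = 294.31959
V̂(x̄_st) = Σ W_h² s_h²/n_h, with W_h = N_h/N and N = 9700:
  stratum 1: (5600/9700)²·40.2²/491 = 1.09699
  stratum 2: (4100/9700)²·258.0²/177 = 67.1878
V̂(x̄_st) = 68.2848
SE(x̄_st) = √68.2848 = 8.26346

x̄_st ≈ 294.32, SE ≈ 8.26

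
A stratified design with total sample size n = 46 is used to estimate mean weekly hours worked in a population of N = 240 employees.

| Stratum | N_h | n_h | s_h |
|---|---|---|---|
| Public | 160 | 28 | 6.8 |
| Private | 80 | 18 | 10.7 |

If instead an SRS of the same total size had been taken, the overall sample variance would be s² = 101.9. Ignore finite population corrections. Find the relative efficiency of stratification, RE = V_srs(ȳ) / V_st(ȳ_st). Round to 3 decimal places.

V̂(ȳ_st) = Σ W_h² s_h²/n_h, with W_h = N_h/N and N = 240:
  stratum Public: (160/240)²·6.8²/28 = 0.733968
  stratum Private: (80/240)²·10.7²/18 = 0.706728
V_st = 1.4407
V_srs = s²/n = 101.9/46 = 2.21522
Relative efficiency = V_srs / V_st = 2.21522/1.4407 = 1.5376

RE ≈ 1.538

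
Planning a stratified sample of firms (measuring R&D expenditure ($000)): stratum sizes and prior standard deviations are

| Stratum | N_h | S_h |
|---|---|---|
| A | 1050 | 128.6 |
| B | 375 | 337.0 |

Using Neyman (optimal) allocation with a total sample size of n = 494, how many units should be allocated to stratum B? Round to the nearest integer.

239

Neyman allocation: n_h = n · N_h S_h / Σ N_i S_i, with n = 494.
  stratum A: N_h·S_h = 1050·128.6 = 135030.00
  stratum B: N_h·S_h = 375·337.0 = 126375.00
Σ N_h S_h = 261405.00
n for stratum B = 494·126375.00/261405.00 = 238.822 → 239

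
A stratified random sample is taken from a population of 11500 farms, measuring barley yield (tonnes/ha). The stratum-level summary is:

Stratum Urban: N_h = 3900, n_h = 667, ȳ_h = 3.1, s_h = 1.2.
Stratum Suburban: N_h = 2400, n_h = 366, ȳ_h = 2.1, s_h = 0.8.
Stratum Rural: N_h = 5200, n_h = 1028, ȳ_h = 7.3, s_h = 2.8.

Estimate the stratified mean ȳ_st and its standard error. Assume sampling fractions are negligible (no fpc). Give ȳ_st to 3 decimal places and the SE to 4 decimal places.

ȳ_st = Σ W_h ȳ_h = (3900·3.1 + 2400·2.1 + 5200·7.3)/11500 = 4.79043
V̂(ȳ_st) = Σ W_h² s_h²/n_h, with W_h = N_h/N and N = 11500:
  stratum Urban: (3900/11500)²·1.2²/667 = 0.000248296
  stratum Suburban: (2400/11500)²·0.8²/366 = 7.61598e-05
  stratum Rural: (5200/11500)²·2.8²/1028 = 0.00155932
V̂(ȳ_st) = 0.00188377
SE(ȳ_st) = √0.00188377 = 0.0434024

ȳ_st ≈ 4.790, SE ≈ 0.0434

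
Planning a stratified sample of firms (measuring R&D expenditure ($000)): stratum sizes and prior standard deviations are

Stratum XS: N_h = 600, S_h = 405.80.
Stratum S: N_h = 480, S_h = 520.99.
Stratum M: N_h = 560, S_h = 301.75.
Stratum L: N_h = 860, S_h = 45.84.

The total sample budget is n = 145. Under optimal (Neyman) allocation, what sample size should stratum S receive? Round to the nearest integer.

Neyman allocation: n_h = n · N_h S_h / Σ N_i S_i, with n = 145.
  stratum XS: N_h·S_h = 600·405.80 = 243480.00
  stratum S: N_h·S_h = 480·520.99 = 250075.20
  stratum M: N_h·S_h = 560·301.75 = 168980.00
  stratum L: N_h·S_h = 860·45.84 = 39422.40
Σ N_h S_h = 701957.60
n for stratum S = 145·250075.20/701957.60 = 51.657 → 52

52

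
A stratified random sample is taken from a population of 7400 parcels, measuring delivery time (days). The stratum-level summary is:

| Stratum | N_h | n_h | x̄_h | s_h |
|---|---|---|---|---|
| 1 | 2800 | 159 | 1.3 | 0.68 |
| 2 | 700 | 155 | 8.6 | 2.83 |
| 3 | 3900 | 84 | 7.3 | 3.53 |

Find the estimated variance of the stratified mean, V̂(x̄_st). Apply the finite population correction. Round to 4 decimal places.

V̂(x̄_st) ≈ 0.0411

V̂(x̄_st) = Σ W_h² (1 − n_h/N_h) s_h²/n_h, with W_h = N_h/N and N = 7400:
  stratum 1: (2800/7400)²·(1 − 159/2800)·0.68²/159 = 0.000392721
  stratum 2: (700/7400)²·(1 − 155/700)·2.83²/155 = 0.000359975
  stratum 3: (3900/7400)²·(1 − 84/3900)·3.53²/84 = 0.0403162
V̂(x̄_st) = 0.0410689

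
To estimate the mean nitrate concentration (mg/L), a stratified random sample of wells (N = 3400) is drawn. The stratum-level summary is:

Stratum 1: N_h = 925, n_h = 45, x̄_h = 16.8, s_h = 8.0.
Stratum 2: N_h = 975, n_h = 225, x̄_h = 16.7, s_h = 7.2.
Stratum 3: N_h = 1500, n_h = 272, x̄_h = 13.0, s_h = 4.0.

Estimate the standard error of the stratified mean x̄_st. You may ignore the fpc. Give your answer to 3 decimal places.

V̂(x̄_st) = Σ W_h² s_h²/n_h, with W_h = N_h/N and N = 3400:
  stratum 1: (925/3400)²·8.0²/45 = 0.105267
  stratum 2: (975/3400)²·7.2²/225 = 0.0189467
  stratum 3: (1500/3400)²·4.0²/272 = 0.0114492
V̂(x̄_st) = 0.135663
SE(x̄_st) = √0.135663 = 0.368325

SE(x̄_st) ≈ 0.368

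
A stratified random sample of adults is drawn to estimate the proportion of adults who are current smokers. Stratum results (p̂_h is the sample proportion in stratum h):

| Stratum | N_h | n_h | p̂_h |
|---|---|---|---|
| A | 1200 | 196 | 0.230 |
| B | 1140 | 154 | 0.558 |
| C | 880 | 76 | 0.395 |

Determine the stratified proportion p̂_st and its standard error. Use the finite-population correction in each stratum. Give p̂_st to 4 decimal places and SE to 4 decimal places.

N = 3220; stratum weights W_h = N_h/N.
p̂_st = Σ W_h p̂_h = (1200·0.230 + 1140·0.558 + 880·0.395)/3220 = 0.39122
V̂(p̂_st) = Σ W_h² (1 − n_h/N_h) p̂_h(1−p̂_h)/(n_h−1):
  stratum A: (1200/3220)²·(1 − 196/1200)·0.230·0.770/195 = 0.000105533
  stratum B: (1140/3220)²·(1 − 154/1140)·0.558·0.442/153 = 0.000174757
  stratum C: (880/3220)²·(1 − 76/880)·0.395·0.605/75 = 0.000217429
V̂(p̂_st) = 0.000497719; SE = √V̂ = 0.0223096

p̂_st ≈ 0.3912, SE ≈ 0.0223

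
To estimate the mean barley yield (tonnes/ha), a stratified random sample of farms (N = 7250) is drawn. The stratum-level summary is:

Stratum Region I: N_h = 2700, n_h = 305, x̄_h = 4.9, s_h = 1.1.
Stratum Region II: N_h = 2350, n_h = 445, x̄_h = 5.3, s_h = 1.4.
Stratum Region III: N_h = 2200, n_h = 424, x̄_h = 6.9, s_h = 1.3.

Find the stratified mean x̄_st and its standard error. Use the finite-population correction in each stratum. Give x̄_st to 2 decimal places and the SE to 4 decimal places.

x̄_st ≈ 5.64, SE ≈ 0.0341

x̄_st = Σ W_h x̄_h = (2700·4.9 + 2350·5.3 + 2200·6.9)/7250 = 5.63655
V̂(x̄_st) = Σ W_h² (1 − n_h/N_h) s_h²/n_h, with W_h = N_h/N and N = 7250:
  stratum Region I: (2700/7250)²·(1 − 305/2700)·1.1²/305 = 0.000488066
  stratum Region II: (2350/7250)²·(1 − 445/2350)·1.4²/445 = 0.000375131
  stratum Region III: (2200/7250)²·(1 − 424/2200)·1.3²/424 = 0.000296286
V̂(x̄_st) = 0.00115948
SE(x̄_st) = √0.00115948 = 0.0340512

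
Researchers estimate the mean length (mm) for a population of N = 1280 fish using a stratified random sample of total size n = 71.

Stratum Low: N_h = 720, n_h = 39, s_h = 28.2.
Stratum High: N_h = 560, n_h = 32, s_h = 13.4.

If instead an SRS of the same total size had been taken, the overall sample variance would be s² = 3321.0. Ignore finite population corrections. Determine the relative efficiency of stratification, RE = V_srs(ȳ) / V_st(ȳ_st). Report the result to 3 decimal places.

V̂(ȳ_st) = Σ W_h² s_h²/n_h, with W_h = N_h/N and N = 1280:
  stratum Low: (720/1280)²·28.2²/39 = 6.45177
  stratum High: (560/1280)²·13.4²/32 = 1.07403
V_st = 7.5258
V_srs = s²/n = 3321.0/71 = 46.7746
Relative efficiency = V_srs / V_st = 46.7746/7.5258 = 6.2152

RE ≈ 6.215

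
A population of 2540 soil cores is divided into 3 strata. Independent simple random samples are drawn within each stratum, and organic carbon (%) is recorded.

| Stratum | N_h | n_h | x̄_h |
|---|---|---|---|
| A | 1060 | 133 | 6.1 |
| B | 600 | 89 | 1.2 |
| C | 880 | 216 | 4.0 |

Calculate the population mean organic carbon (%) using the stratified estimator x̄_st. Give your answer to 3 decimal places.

N = Σ N_h = 2540. Stratum weights W_h = N_h/N.
x̄_st = (1060·6.1 + 600·1.2 + 880·4.0) / 2540 = 4.21496

x̄_st ≈ 4.215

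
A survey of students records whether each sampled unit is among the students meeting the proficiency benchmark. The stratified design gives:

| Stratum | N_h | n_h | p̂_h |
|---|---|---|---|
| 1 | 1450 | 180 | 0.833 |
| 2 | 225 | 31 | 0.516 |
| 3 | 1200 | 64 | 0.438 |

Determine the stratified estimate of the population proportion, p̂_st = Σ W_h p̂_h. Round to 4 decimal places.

N = 2875; stratum weights W_h = N_h/N.
p̂_st = Σ W_h p̂_h = (1450·0.833 + 225·0.516 + 1200·0.438)/2875 = 0.64332

p̂_st ≈ 0.6433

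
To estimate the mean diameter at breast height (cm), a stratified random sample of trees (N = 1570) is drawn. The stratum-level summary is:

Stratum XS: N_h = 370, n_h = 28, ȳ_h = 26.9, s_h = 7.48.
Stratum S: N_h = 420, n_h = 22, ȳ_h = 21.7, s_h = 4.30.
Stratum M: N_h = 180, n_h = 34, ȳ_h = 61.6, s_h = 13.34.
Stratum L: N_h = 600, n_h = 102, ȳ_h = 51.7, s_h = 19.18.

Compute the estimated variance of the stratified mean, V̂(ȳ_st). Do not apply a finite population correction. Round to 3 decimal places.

V̂(ȳ_st) ≈ 0.767

V̂(ȳ_st) = Σ W_h² s_h²/n_h, with W_h = N_h/N and N = 1570:
  stratum XS: (370/1570)²·7.48²/28 = 0.110981
  stratum S: (420/1570)²·4.30²/22 = 0.0601469
  stratum M: (180/1570)²·13.34²/34 = 0.0687984
  stratum L: (600/1570)²·19.18²/102 = 0.526745
V̂(ȳ_st) = 0.766671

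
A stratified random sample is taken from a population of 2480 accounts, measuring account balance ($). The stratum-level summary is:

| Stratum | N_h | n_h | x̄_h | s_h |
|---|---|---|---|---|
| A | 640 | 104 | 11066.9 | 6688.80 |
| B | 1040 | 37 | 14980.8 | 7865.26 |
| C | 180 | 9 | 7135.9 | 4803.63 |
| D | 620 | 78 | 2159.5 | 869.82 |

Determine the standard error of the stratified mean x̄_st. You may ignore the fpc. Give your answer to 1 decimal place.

SE(x̄_st) ≈ 580.3

V̂(x̄_st) = Σ W_h² s_h²/n_h, with W_h = N_h/N and N = 2480:
  stratum A: (640/2480)²·6688.80²/104 = 28649.7
  stratum B: (1040/2480)²·7865.26²/37 = 294027
  stratum C: (180/2480)²·4803.63²/9 = 13506.4
  stratum D: (620/2480)²·869.82²/78 = 606.239
V̂(x̄_st) = 336790
SE(x̄_st) = √336790 = 580.336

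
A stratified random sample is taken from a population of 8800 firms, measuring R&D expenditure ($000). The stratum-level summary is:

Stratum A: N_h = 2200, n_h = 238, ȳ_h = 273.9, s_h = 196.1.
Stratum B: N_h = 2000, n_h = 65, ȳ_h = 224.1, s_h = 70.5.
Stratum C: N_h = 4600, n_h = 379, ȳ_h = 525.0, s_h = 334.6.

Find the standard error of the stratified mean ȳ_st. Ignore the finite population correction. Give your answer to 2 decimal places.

V̂(ȳ_st) = Σ W_h² s_h²/n_h, with W_h = N_h/N and N = 8800:
  stratum A: (2200/8800)²·196.1²/238 = 10.0985
  stratum B: (2000/8800)²·70.5²/65 = 3.94966
  stratum C: (4600/8800)²·334.6²/379 = 80.7166
V̂(ȳ_st) = 94.7648
SE(ȳ_st) = √94.7648 = 9.73472

SE(ȳ_st) ≈ 9.73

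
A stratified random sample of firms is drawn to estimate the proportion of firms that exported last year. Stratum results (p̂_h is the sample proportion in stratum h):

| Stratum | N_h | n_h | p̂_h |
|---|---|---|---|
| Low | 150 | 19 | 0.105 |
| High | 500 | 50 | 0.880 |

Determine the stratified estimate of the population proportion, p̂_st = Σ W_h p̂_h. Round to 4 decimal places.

p̂_st ≈ 0.7012

N = 650; stratum weights W_h = N_h/N.
p̂_st = Σ W_h p̂_h = (150·0.105 + 500·0.880)/650 = 0.70115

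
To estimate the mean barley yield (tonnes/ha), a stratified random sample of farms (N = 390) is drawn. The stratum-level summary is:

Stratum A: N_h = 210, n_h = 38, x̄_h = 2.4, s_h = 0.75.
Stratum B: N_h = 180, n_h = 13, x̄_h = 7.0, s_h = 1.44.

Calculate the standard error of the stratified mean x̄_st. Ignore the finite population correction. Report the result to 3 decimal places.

V̂(x̄_st) = Σ W_h² s_h²/n_h, with W_h = N_h/N and N = 390:
  stratum A: (210/390)²·0.75²/38 = 0.00429189
  stratum B: (180/390)²·1.44²/13 = 0.033978
V̂(x̄_st) = 0.0382699
SE(x̄_st) = √0.0382699 = 0.195627

SE(x̄_st) ≈ 0.196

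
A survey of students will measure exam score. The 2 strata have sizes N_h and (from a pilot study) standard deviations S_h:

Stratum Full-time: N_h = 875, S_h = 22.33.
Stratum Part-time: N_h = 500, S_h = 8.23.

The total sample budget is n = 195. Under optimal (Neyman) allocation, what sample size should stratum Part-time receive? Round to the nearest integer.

Neyman allocation: n_h = n · N_h S_h / Σ N_i S_i, with n = 195.
  stratum Full-time: N_h·S_h = 875·22.33 = 19538.75
  stratum Part-time: N_h·S_h = 500·8.23 = 4115.00
Σ N_h S_h = 23653.75
n for stratum Part-time = 195·4115.00/23653.75 = 33.924 → 34

34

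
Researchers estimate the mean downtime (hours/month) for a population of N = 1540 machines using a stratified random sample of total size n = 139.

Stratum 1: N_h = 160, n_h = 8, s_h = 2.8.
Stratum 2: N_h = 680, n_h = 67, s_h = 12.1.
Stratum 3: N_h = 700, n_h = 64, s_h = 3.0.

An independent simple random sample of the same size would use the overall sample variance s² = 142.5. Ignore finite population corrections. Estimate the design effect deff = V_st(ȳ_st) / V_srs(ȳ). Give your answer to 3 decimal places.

V̂(ȳ_st) = Σ W_h² s_h²/n_h, with W_h = N_h/N and N = 1540:
  stratum 1: (160/1540)²·2.8²/8 = 0.0105785
  stratum 2: (680/1540)²·12.1²/67 = 0.426062
  stratum 3: (700/1540)²·3.0²/64 = 0.0290548
V_st = 0.465695
V_srs = s²/n = 142.5/139 = 1.02518
deff = V_st / V_srs = 0.465695/1.02518 = 0.4543

deff ≈ 0.454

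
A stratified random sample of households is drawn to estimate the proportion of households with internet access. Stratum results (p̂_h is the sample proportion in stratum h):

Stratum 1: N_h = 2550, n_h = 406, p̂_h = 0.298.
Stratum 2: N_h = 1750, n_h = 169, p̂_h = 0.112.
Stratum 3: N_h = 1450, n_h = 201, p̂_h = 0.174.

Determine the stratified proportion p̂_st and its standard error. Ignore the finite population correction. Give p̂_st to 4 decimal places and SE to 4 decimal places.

p̂_st ≈ 0.2101, SE ≈ 0.0142

N = 5750; stratum weights W_h = N_h/N.
p̂_st = Σ W_h p̂_h = (2550·0.298 + 1750·0.112 + 1450·0.174)/5750 = 0.21012
V̂(p̂_st) = Σ W_h² p̂_h(1−p̂_h)/(n_h−1):
  stratum 1: (2550/5750)²·0.298·0.702/405 = 0.000101588
  stratum 2: (1750/5750)²·0.112·0.888/168 = 5.48355e-05
  stratum 3: (1450/5750)²·0.174·0.826/200 = 4.56983e-05
V̂(p̂_st) = 0.000202122; SE = √V̂ = 0.014217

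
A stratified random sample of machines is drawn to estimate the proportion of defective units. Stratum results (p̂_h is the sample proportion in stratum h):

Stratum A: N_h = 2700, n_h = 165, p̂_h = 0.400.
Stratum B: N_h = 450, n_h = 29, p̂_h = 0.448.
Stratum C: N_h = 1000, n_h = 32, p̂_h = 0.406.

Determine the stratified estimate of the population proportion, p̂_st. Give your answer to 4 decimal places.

N = 4150; stratum weights W_h = N_h/N.
p̂_st = Σ W_h p̂_h = (2700·0.400 + 450·0.448 + 1000·0.406)/4150 = 0.40665

p̂_st ≈ 0.4067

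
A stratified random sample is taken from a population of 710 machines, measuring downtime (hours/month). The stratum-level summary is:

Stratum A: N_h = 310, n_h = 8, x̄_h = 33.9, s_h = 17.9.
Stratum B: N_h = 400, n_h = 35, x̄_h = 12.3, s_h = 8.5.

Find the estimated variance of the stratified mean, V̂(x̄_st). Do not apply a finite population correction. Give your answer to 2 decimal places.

V̂(x̄_st) ≈ 8.29

V̂(x̄_st) = Σ W_h² s_h²/n_h, with W_h = N_h/N and N = 710:
  stratum A: (310/710)²·17.9²/8 = 7.63524
  stratum B: (400/710)²·8.5²/35 = 0.655199
V̂(x̄_st) = 8.29044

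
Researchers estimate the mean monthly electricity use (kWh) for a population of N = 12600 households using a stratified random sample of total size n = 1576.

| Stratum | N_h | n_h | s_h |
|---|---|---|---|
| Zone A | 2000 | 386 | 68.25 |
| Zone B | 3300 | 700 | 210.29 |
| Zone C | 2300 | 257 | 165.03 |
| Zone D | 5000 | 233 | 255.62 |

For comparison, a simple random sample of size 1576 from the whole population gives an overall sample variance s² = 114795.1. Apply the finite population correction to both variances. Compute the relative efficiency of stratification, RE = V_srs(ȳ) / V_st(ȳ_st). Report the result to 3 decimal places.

V̂(ȳ_st) = Σ W_h² (1 − n_h/N_h) s_h²/n_h, with W_h = N_h/N and N = 12600:
  stratum Zone A: (2000/12600)²·(1 − 386/2000)·68.25²/386 = 0.245364
  stratum Zone B: (3300/12600)²·(1 − 700/3300)·210.29²/700 = 3.41417
  stratum Zone C: (2300/12600)²·(1 − 257/2300)·165.03²/257 = 3.13652
  stratum Zone D: (5000/12600)²·(1 − 233/5000)·255.62²/233 = 42.1025
V_st = 48.8985
V_srs = (1 − 1576/12600)·114795.1/1576 = 63.7288
Relative efficiency = V_srs / V_st = 63.7288/48.8985 = 1.3033

RE ≈ 1.303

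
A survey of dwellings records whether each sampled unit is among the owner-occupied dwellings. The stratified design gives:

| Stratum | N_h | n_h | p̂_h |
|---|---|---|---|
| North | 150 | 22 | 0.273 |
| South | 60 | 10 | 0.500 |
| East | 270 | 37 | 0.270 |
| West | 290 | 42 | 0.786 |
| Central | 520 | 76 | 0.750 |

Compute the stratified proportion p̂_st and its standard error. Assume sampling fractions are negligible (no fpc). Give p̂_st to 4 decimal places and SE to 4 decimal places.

p̂_st ≈ 0.5905, SE ≈ 0.0323

N = 1290; stratum weights W_h = N_h/N.
p̂_st = Σ W_h p̂_h = (150·0.273 + 60·0.500 + 270·0.270 + 290·0.786 + 520·0.750)/1290 = 0.59053
V̂(p̂_st) = Σ W_h² p̂_h(1−p̂_h)/(n_h−1):
  stratum North: (150/1290)²·0.273·0.727/21 = 0.000127785
  stratum South: (60/1290)²·0.500·0.500/9 = 6.00925e-05
  stratum East: (270/1290)²·0.270·0.730/36 = 0.000239846
  stratum West: (290/1290)²·0.786·0.214/41 = 0.000207333
  stratum Central: (520/1290)²·0.750·0.250/75 = 0.000406226
V̂(p̂_st) = 0.00104128; SE = √V̂ = 0.0322689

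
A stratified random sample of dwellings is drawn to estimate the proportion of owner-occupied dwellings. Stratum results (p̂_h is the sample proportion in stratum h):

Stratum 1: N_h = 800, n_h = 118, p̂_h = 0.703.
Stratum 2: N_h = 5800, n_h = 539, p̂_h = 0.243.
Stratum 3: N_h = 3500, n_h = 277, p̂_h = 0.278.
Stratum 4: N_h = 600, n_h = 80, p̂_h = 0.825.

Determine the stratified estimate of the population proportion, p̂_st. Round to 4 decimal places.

N = 10700; stratum weights W_h = N_h/N.
p̂_st = Σ W_h p̂_h = (800·0.703 + 5800·0.243 + 3500·0.278 + 600·0.825)/10700 = 0.32148

p̂_st ≈ 0.3215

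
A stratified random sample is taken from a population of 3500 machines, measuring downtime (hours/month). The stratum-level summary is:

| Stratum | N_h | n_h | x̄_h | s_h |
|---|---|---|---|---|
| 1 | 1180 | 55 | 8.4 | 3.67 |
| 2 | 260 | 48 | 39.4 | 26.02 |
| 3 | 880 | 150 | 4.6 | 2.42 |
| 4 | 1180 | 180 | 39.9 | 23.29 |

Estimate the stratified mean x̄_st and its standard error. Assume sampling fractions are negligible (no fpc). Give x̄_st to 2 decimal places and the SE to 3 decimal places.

x̄_st = Σ W_h x̄_h = (1180·8.4 + 260·39.4 + 880·4.6 + 1180·39.9)/3500 = 20.36743
V̂(x̄_st) = Σ W_h² s_h²/n_h, with W_h = N_h/N and N = 3500:
  stratum 1: (1180/3500)²·3.67²/55 = 0.0278354
  stratum 2: (260/3500)²·26.02²/48 = 0.0778366
  stratum 3: (880/3500)²·2.42²/150 = 0.00246813
  stratum 4: (1180/3500)²·23.29²/180 = 0.342527
V̂(x̄_st) = 0.450667
SE(x̄_st) = √0.450667 = 0.671317

x̄_st ≈ 20.37, SE ≈ 0.671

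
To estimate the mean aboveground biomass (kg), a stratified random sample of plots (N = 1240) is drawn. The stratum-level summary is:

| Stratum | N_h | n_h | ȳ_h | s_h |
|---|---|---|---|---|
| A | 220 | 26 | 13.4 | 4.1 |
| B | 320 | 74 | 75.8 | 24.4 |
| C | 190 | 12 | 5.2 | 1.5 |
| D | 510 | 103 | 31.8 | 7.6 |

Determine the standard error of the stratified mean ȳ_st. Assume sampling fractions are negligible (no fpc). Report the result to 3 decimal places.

SE(ȳ_st) ≈ 0.810

V̂(ȳ_st) = Σ W_h² s_h²/n_h, with W_h = N_h/N and N = 1240:
  stratum A: (220/1240)²·4.1²/26 = 0.0203515
  stratum B: (320/1240)²·24.4²/74 = 0.535802
  stratum C: (190/1240)²·1.5²/12 = 0.00440215
  stratum D: (510/1240)²·7.6²/103 = 0.0948608
V̂(ȳ_st) = 0.655417
SE(ȳ_st) = √0.655417 = 0.809578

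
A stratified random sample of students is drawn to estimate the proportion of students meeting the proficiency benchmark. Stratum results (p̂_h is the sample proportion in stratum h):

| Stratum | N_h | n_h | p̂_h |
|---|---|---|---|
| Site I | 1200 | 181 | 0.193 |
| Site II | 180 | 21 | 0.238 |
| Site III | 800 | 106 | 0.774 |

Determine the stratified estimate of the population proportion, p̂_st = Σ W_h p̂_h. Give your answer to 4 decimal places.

N = 2180; stratum weights W_h = N_h/N.
p̂_st = Σ W_h p̂_h = (1200·0.193 + 180·0.238 + 800·0.774)/2180 = 0.40993

p̂_st ≈ 0.4099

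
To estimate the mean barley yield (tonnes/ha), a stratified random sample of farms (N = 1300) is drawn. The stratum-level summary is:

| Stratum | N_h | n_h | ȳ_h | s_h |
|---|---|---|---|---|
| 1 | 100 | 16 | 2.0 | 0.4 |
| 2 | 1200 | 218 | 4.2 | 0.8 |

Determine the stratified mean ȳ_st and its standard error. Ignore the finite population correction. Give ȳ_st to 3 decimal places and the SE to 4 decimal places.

ȳ_st ≈ 4.031, SE ≈ 0.0506

ȳ_st = Σ W_h ȳ_h = (100·2.0 + 1200·4.2)/1300 = 4.03077
V̂(ȳ_st) = Σ W_h² s_h²/n_h, with W_h = N_h/N and N = 1300:
  stratum 1: (100/1300)²·0.4²/16 = 5.91716e-05
  stratum 2: (1200/1300)²·0.8²/218 = 0.00250149
V̂(ȳ_st) = 0.00256066
SE(ȳ_st) = √0.00256066 = 0.050603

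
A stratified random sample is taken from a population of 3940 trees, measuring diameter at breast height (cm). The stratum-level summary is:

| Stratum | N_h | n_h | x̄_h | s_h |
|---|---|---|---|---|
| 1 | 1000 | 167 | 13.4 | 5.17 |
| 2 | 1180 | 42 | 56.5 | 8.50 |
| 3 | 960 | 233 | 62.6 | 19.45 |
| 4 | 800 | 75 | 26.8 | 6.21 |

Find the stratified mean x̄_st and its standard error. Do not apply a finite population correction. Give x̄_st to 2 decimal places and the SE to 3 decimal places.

x̄_st ≈ 41.02, SE ≈ 0.531

x̄_st = Σ W_h x̄_h = (1000·13.4 + 1180·56.5 + 960·62.6 + 800·26.8)/3940 = 41.01675
V̂(x̄_st) = Σ W_h² s_h²/n_h, with W_h = N_h/N and N = 3940:
  stratum 1: (1000/3940)²·5.17²/167 = 0.0103103
  stratum 2: (1180/3940)²·8.50²/42 = 0.154298
  stratum 3: (960/3940)²·19.45²/233 = 0.0963903
  stratum 4: (800/3940)²·6.21²/75 = 0.0211987
V̂(x̄_st) = 0.282197
SE(x̄_st) = √0.282197 = 0.531222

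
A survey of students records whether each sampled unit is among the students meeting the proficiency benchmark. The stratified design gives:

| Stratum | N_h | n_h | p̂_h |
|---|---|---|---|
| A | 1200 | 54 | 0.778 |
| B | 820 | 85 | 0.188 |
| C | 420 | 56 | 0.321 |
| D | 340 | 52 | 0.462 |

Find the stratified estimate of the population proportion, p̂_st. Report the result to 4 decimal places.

N = 2780; stratum weights W_h = N_h/N.
p̂_st = Σ W_h p̂_h = (1200·0.778 + 820·0.188 + 420·0.321 + 340·0.462)/2780 = 0.49628

p̂_st ≈ 0.4963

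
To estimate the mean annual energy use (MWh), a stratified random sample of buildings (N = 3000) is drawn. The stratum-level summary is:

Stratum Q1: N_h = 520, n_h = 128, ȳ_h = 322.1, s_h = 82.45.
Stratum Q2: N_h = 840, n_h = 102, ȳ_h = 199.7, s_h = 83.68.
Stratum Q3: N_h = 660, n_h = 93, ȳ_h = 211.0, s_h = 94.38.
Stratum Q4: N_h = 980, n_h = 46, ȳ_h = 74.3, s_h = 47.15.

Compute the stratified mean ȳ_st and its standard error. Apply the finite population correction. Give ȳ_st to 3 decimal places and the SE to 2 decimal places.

ȳ_st = Σ W_h ȳ_h = (520·322.1 + 840·199.7 + 660·211.0 + 980·74.3)/3000 = 182.43800
V̂(ȳ_st) = Σ W_h² (1 − n_h/N_h) s_h²/n_h, with W_h = N_h/N and N = 3000:
  stratum Q1: (520/3000)²·(1 − 128/520)·82.45²/128 = 1.20287
  stratum Q2: (840/3000)²·(1 − 102/840)·83.68²/102 = 4.72864
  stratum Q3: (660/3000)²·(1 − 93/660)·94.38²/93 = 3.98255
  stratum Q4: (980/3000)²·(1 − 46/980)·47.15²/46 = 4.91514
V̂(ȳ_st) = 14.8292
SE(ȳ_st) = √14.8292 = 3.85087

ȳ_st ≈ 182.438, SE ≈ 3.85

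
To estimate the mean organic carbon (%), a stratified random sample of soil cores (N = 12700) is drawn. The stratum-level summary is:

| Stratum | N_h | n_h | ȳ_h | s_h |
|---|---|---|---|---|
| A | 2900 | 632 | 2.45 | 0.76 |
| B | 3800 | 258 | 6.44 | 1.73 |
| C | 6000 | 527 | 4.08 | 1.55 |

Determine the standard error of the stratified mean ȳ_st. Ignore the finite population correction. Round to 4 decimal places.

SE(ȳ_st) ≈ 0.0459

V̂(ȳ_st) = Σ W_h² s_h²/n_h, with W_h = N_h/N and N = 12700:
  stratum A: (2900/12700)²·0.76²/632 = 4.76539e-05
  stratum B: (3800/12700)²·1.73²/258 = 0.00103856
  stratum C: (6000/12700)²·1.55²/527 = 0.00101753
V̂(ȳ_st) = 0.00210375
SE(ȳ_st) = √0.00210375 = 0.0458666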